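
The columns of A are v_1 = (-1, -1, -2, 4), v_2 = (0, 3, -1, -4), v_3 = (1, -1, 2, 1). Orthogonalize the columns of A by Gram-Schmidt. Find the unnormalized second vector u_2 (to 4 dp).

u_2 = (-0.7727, 2.2273, -2.5455, -0.9091)

e_1 = v_1/‖v_1‖ = (-1, -1, -2, 4)/4.6904 = (-0.2132, -0.2132, -0.4264, 0.8528).
r_{12} = e_1·v_2 = -3.6244.
u_2 = v_2 + 3.6244·e_1 = (-0.7727, 2.2273, -2.5455, -0.9091).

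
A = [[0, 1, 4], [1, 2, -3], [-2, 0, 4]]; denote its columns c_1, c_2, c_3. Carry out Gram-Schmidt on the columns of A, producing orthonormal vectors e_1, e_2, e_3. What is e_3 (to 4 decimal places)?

e_3 = (0.8729, -0.4364, -0.2182)

c_1 = (0, 1, -2); ‖c_1‖ = 2.2361, so e_1 = (0.0000, 0.4472, -0.8944).
e_1·c_2 = 0.0000·1 + 0.4472·2 + (-0.8944)·0 = 0.8944.
u_2 = c_2 − 0.8944·e_1 = (1.0000, 1.6000, 0.8000).
‖u_2‖ = 2.0494, so e_2 = (0.4880, 0.7807, 0.3904).
e_1·c_3 = 0.0000·4 + 0.4472·(-3) + (-0.8944)·4 = -4.9193; e_2·c_3 = 0.4880·4 + 0.7807·(-3) + 0.3904·4 = 1.1711.
u_3 = c_3 + 4.9193·e_1 − 1.1711·e_2 = (3.4286, -1.7143, -0.8571).
‖u_3‖ = 3.9279, so e_3 = (0.8729, -0.4364, -0.2182).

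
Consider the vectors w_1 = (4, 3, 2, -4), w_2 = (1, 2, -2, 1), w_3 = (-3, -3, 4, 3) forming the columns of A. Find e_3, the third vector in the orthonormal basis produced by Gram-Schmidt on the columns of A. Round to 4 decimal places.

e_3 = (0.0829, 0.3114, 0.6814, 0.6572)

w_1 = (4, 3, 2, -4); ‖w_1‖ = 6.7082, so e_1 = (0.5963, 0.4472, 0.2981, -0.5963).
e_1·w_2 = 0.5963·1 + 0.4472·2 + 0.2981·(-2) + (-0.5963)·1 = 0.2981.
u_2 = w_2 − 0.2981·e_1 = (0.8222, 1.8667, -2.0889, 1.1778).
‖u_2‖ = 3.1482, so e_2 = (0.2612, 0.5929, -0.6635, 0.3741).
e_1·w_3 = 0.5963·(-3) + 0.4472·(-3) + 0.2981·4 + (-0.5963)·3 = -3.7268; e_2·w_3 = 0.2612·(-3) + 0.5929·(-3) + (-0.6635)·4 + 0.3741·3 = -4.0941.
u_3 = w_3 + 3.7268·e_1 + 4.0941·e_2 = (0.2915, 1.0942, 2.3946, 2.3094).
‖u_3‖ = 3.5142, so e_3 = (0.0829, 0.3114, 0.6814, 0.6572).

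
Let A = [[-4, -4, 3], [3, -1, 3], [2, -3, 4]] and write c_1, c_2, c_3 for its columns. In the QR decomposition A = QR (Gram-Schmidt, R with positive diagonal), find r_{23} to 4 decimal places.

r_{23} = -5.7208

c_1 = (-4, 3, 2); ‖c_1‖ = 5.3852, so q_1 = (-0.7428, 0.5571, 0.3714).
q_1·c_2 = (-0.7428)·(-4) + 0.5571·(-1) + 0.3714·(-3) = 1.2999.
u_2 = c_2 − 1.2999·q_1 = (-3.0345, -1.7241, -3.4828).
‖u_2‖ = 4.9306, so q_2 = (-0.6154, -0.3497, -0.7064).
r_{23} = q_2·c_3 = -5.7208.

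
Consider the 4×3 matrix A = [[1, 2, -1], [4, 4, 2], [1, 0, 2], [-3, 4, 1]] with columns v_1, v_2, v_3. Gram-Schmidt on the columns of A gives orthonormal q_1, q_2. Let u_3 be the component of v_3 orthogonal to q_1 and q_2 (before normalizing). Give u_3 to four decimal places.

q_1 = v_1/‖v_1‖ = (1, 4, 1, -3)/5.1962 = (0.1925, 0.7698, 0.1925, -0.5774).
r_{12} = q_1·v_2 = 1.1547.
u_2 = v_2 − 1.1547·q_1 = (1.7778, 3.1111, -0.2222, 4.6667).
‖u_2‖ = 5.8878, so q_2 = (0.3019, 0.5284, -0.0377, 0.7926).
r_{13} = q_1·v_3 = 1.1547; r_{23} = q_2·v_3 = 1.4720.
u_3 = v_3 − 1.1547·q_1 − 1.4720·q_2 = (-1.6667, 0.3333, 1.8333, 0.5000).

u_3 = (-1.6667, 0.3333, 1.8333, 0.5000)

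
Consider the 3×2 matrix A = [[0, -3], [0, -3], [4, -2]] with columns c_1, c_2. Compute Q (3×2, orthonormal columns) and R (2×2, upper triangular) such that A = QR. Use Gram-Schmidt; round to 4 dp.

c_1 = (0, 0, 4); ‖c_1‖ = 4.0000, so e_1 = (0.0000, 0.0000, 1.0000).
e_1·c_2 = 0.0000·(-3) + 0.0000·(-3) + 1.0000·(-2) = -2.0000.
u_2 = c_2 + 2.0000·e_1 = (-3.0000, -3.0000, 0.0000).
‖u_2‖ = 4.2426, so e_2 = (-0.7071, -0.7071, 0.0000).

Q = [[0.0000, -0.7071], [0.0000, -0.7071], [1.0000, 0.0000]], R = [[4.0000, -2.0000], [0.0000, 4.2426]]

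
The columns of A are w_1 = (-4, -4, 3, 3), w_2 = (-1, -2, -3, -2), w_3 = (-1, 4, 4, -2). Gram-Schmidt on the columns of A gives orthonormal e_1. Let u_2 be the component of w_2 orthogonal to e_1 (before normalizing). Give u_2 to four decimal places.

w_1 = (-4, -4, 3, 3); ‖w_1‖ = 7.0711, so e_1 = (-0.5657, -0.5657, 0.4243, 0.4243).
e_1·w_2 = (-0.5657)·(-1) + (-0.5657)·(-2) + 0.4243·(-3) + 0.4243·(-2) = -0.4243.
u_2 = w_2 + 0.4243·e_1 = (-1.2400, -2.2400, -2.8200, -1.8200).

u_2 = (-1.2400, -2.2400, -2.8200, -1.8200)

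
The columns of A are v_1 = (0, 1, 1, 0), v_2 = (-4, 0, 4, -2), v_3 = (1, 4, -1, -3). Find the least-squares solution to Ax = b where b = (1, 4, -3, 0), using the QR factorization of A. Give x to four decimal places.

x = (0.4170, -0.4541, 0.6608)

v_1 = (0, 1, 1, 0); ‖v_1‖ = 1.4142, so q_1 = (0.0000, 0.7071, 0.7071, 0.0000).
q_1·v_2 = 0.0000·(-4) + 0.7071·0 + 0.7071·4 + 0.0000·(-2) = 2.8284.
u_2 = v_2 − 2.8284·q_1 = (-4.0000, -2.0000, 2.0000, -2.0000).
‖u_2‖ = 5.2915, so q_2 = (-0.7559, -0.3780, 0.3780, -0.3780).
q_1·v_3 = 0.0000·1 + 0.7071·4 + 0.7071·(-1) + 0.0000·(-3) = 2.1213; q_2·v_3 = (-0.7559)·1 + (-0.3780)·4 + 0.3780·(-1) + (-0.3780)·(-3) = -1.5119.
u_3 = v_3 − 2.1213·q_1 + 1.5119·q_2 = (-0.1429, 1.9286, -1.9286, -3.5714).
‖u_3‖ = 4.4960, so q_3 = (-0.0318, 0.4289, -0.4289, -0.7944).
Qᵀb = (0.7071, -3.4017, 2.9709).
Back-substitute: x_3 = 2.9709/4.4960 = 0.6608.
x_2 = (-3.4017 + 1.5119·0.6608)/5.2915 = -0.4541.
x_1 = (0.7071 − 2.8284·(-0.4541) − 2.1213·0.6608)/1.4142 = 0.4170.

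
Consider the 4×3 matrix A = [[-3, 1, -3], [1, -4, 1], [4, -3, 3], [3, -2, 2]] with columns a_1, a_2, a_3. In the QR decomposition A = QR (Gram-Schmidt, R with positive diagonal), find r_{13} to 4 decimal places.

r_{13} = 4.7329

a_1 = (-3, 1, 4, 3); ‖a_1‖ = 5.9161, so e_1 = (-0.5071, 0.1690, 0.6761, 0.5071).
r_{13} = e_1·a_3 = 4.7329.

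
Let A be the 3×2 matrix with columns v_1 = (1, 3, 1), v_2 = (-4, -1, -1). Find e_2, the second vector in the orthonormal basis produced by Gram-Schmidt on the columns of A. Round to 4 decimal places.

e_2 = (-0.9377, 0.3386, -0.0781)

e_1 = v_1/‖v_1‖ = (1, 3, 1)/3.3166 = (0.3015, 0.9045, 0.3015).
r_{12} = e_1·v_2 = -2.4121.
u_2 = v_2 + 2.4121·e_1 = (-3.2727, 1.1818, -0.2727).
‖u_2‖ = 3.4902, so e_2 = (-0.9377, 0.3386, -0.0781).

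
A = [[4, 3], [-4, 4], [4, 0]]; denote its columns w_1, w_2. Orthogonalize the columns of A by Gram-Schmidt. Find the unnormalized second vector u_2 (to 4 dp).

w_1 = (4, -4, 4); ‖w_1‖ = 6.9282, so q_1 = (0.5774, -0.5774, 0.5774).
q_1·w_2 = 0.5774·3 + (-0.5774)·4 + 0.5774·0 = -0.5774.
u_2 = w_2 + 0.5774·q_1 = (3.3333, 3.6667, 0.3333).

u_2 = (3.3333, 3.6667, 0.3333)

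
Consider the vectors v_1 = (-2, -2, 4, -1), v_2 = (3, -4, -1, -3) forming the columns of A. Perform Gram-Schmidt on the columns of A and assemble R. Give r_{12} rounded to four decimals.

r_{12} = 0.2000

q_1 = v_1/‖v_1‖ = (-2, -2, 4, -1)/5.0000 = (-0.4000, -0.4000, 0.8000, -0.2000).
r_{12} = q_1·v_2 = 0.2000.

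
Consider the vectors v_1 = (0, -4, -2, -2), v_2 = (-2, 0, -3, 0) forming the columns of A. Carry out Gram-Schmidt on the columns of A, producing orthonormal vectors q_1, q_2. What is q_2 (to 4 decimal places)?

v_1 = (0, -4, -2, -2); ‖v_1‖ = 4.8990, so q_1 = (0.0000, -0.8165, -0.4082, -0.4082).
q_1·v_2 = 0.0000·(-2) + (-0.8165)·0 + (-0.4082)·(-3) + (-0.4082)·0 = 1.2247.
u_2 = v_2 − 1.2247·q_1 = (-2.0000, 1.0000, -2.5000, 0.5000).
‖u_2‖ = 3.3912, so q_2 = (-0.5898, 0.2949, -0.7372, 0.1474).

q_2 = (-0.5898, 0.2949, -0.7372, 0.1474)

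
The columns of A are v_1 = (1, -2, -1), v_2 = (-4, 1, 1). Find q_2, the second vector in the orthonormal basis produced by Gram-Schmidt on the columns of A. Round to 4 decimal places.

v_1 = (1, -2, -1); ‖v_1‖ = 2.4495, so q_1 = (0.4082, -0.8165, -0.4082).
q_1·v_2 = 0.4082·(-4) + (-0.8165)·1 + (-0.4082)·1 = -2.8577.
u_2 = v_2 + 2.8577·q_1 = (-2.8333, -1.3333, -0.1667).
‖u_2‖ = 3.1358, so q_2 = (-0.9035, -0.4252, -0.0531).

q_2 = (-0.9035, -0.4252, -0.0531)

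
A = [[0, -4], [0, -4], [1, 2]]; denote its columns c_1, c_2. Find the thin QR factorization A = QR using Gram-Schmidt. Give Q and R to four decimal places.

q_1 = c_1/‖c_1‖ = (0, 0, 1)/1.0000 = (0.0000, 0.0000, 1.0000).
r_{12} = q_1·c_2 = 2.0000.
u_2 = c_2 − 2.0000·q_1 = (-4.0000, -4.0000, 0.0000).
‖u_2‖ = 5.6569, so q_2 = (-0.7071, -0.7071, 0.0000).

Q = [[0.0000, -0.7071], [0.0000, -0.7071], [1.0000, 0.0000]], R = [[1.0000, 2.0000], [0.0000, 5.6569]]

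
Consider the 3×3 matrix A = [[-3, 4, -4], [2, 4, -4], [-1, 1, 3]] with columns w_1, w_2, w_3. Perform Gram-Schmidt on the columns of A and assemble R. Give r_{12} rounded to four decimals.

r_{12} = -1.3363

w_1 = (-3, 2, -1); ‖w_1‖ = 3.7417, so e_1 = (-0.8018, 0.5345, -0.2673).
r_{12} = e_1·w_2 = -1.3363.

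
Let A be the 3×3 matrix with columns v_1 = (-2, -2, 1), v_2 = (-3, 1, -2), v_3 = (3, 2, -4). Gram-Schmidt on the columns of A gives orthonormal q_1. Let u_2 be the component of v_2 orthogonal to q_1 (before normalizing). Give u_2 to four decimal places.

u_2 = (-2.5556, 1.4444, -2.2222)

v_1 = (-2, -2, 1); ‖v_1‖ = 3.0000, so q_1 = (-0.6667, -0.6667, 0.3333).
q_1·v_2 = (-0.6667)·(-3) + (-0.6667)·1 + 0.3333·(-2) = 0.6667.
u_2 = v_2 − 0.6667·q_1 = (-2.5556, 1.4444, -2.2222).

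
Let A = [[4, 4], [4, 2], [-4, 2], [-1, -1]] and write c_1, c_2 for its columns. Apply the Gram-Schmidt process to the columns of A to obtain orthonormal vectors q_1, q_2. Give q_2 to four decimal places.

q_1 = c_1/‖c_1‖ = (4, 4, -4, -1)/7.0000 = (0.5714, 0.5714, -0.5714, -0.1429).
r_{12} = q_1·c_2 = 2.4286.
u_2 = c_2 − 2.4286·q_1 = (2.6122, 0.6122, 3.3878, -0.6531).
‖u_2‖ = 4.3706, so q_2 = (0.5977, 0.1401, 0.7751, -0.1494).

q_2 = (0.5977, 0.1401, 0.7751, -0.1494)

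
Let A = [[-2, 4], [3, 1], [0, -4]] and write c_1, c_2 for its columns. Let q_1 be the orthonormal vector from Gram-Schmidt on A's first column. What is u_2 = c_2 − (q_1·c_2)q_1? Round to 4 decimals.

u_2 = (3.2308, 2.1538, -4.0000)

c_1 = (-2, 3, 0); ‖c_1‖ = 3.6056, so q_1 = (-0.5547, 0.8321, 0.0000).
q_1·c_2 = (-0.5547)·4 + 0.8321·1 + 0.0000·(-4) = -1.3868.
u_2 = c_2 + 1.3868·q_1 = (3.2308, 2.1538, -4.0000).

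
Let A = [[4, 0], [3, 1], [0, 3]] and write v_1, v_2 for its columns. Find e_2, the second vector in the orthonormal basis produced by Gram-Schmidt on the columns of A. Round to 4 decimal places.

e_2 = (-0.1546, 0.2061, 0.9662)

v_1 = (4, 3, 0); ‖v_1‖ = 5.0000, so e_1 = (0.8000, 0.6000, 0.0000).
e_1·v_2 = 0.8000·0 + 0.6000·1 + 0.0000·3 = 0.6000.
u_2 = v_2 − 0.6000·e_1 = (-0.4800, 0.6400, 3.0000).
‖u_2‖ = 3.1048, so e_2 = (-0.1546, 0.2061, 0.9662).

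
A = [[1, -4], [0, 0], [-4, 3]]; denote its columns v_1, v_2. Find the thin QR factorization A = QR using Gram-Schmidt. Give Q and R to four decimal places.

v_1 = (1, 0, -4); ‖v_1‖ = 4.1231, so q_1 = (0.2425, 0.0000, -0.9701).
q_1·v_2 = 0.2425·(-4) + 0.0000·0 + (-0.9701)·3 = -3.8806.
u_2 = v_2 + 3.8806·q_1 = (-3.0588, 0.0000, -0.7647).
‖u_2‖ = 3.1530, so q_2 = (-0.9701, 0.0000, -0.2425).

Q = [[0.2425, -0.9701], [0.0000, 0.0000], [-0.9701, -0.2425]], R = [[4.1231, -3.8806], [0.0000, 3.1530]]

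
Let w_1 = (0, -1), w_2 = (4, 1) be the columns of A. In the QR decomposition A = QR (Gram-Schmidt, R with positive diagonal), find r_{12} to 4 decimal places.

r_{12} = -1.0000

w_1 = (0, -1); ‖w_1‖ = 1.0000, so q_1 = (0.0000, -1.0000).
r_{12} = q_1·w_2 = -1.0000.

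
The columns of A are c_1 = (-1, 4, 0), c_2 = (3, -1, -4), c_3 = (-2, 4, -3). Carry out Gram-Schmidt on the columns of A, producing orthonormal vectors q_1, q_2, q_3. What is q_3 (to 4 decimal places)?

c_1 = (-1, 4, 0); ‖c_1‖ = 4.1231, so q_1 = (-0.2425, 0.9701, 0.0000).
q_1·c_2 = (-0.2425)·3 + 0.9701·(-1) + 0.0000·(-4) = -1.6977.
u_2 = c_2 + 1.6977·q_1 = (2.5882, 0.6471, -4.0000).
‖u_2‖ = 4.8081, so q_2 = (0.5383, 0.1346, -0.8319).
q_1·c_3 = (-0.2425)·(-2) + 0.9701·4 + 0.0000·(-3) = 4.3656; q_2·c_3 = 0.5383·(-2) + 0.1346·4 + (-0.8319)·(-3) = 1.9575.
u_3 = c_3 − 4.3656·q_1 − 1.9575·q_2 = (-1.9949, -0.4987, -1.3715).
‖u_3‖ = 2.4717, so q_3 = (-0.8071, -0.2018, -0.5549).

q_3 = (-0.8071, -0.2018, -0.5549)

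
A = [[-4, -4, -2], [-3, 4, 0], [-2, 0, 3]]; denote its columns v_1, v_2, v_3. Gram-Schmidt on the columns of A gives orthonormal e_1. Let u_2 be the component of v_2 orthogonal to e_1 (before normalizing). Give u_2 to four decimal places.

u_2 = (-3.4483, 4.4138, 0.2759)

e_1 = v_1/‖v_1‖ = (-4, -3, -2)/5.3852 = (-0.7428, -0.5571, -0.3714).
r_{12} = e_1·v_2 = 0.7428.
u_2 = v_2 − 0.7428·e_1 = (-3.4483, 4.4138, 0.2759).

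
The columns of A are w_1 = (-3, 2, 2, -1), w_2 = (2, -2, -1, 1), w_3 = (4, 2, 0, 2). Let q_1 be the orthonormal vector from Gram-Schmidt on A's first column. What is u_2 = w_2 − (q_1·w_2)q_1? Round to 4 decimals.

u_2 = (-0.1667, -0.5556, 0.4444, 0.2778)

q_1 = w_1/‖w_1‖ = (-3, 2, 2, -1)/4.2426 = (-0.7071, 0.4714, 0.4714, -0.2357).
r_{12} = q_1·w_2 = -3.0641.
u_2 = w_2 + 3.0641·q_1 = (-0.1667, -0.5556, 0.4444, 0.2778).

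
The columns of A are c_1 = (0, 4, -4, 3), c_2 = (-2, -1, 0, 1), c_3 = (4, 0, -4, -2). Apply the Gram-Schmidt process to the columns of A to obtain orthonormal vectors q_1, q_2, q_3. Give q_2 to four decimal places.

q_1 = c_1/‖c_1‖ = (0, 4, -4, 3)/6.4031 = (0.0000, 0.6247, -0.6247, 0.4685).
r_{12} = q_1·c_2 = -0.1562.
u_2 = c_2 + 0.1562·q_1 = (-2.0000, -0.9024, -0.0976, 1.0732).
‖u_2‖ = 2.4445, so q_2 = (-0.8182, -0.3692, -0.0399, 0.4390).

q_2 = (-0.8182, -0.3692, -0.0399, 0.4390)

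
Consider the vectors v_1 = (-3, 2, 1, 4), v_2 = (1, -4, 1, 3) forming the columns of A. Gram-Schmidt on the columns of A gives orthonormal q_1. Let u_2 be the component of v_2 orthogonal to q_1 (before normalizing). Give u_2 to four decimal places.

u_2 = (1.2000, -4.1333, 0.9333, 2.7333)

q_1 = v_1/‖v_1‖ = (-3, 2, 1, 4)/5.4772 = (-0.5477, 0.3651, 0.1826, 0.7303).
r_{12} = q_1·v_2 = 0.3651.
u_2 = v_2 − 0.3651·q_1 = (1.2000, -4.1333, 0.9333, 2.7333).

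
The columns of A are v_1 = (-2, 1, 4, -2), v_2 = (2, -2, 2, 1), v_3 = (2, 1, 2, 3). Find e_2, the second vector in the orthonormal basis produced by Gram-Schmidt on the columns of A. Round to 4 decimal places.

e_2 = (0.5547, -0.5547, 0.5547, 0.2774)

e_1 = v_1/‖v_1‖ = (-2, 1, 4, -2)/5.0000 = (-0.4000, 0.2000, 0.8000, -0.4000).
r_{12} = e_1·v_2 = 0.0000.
u_2 = v_2 + 0.0000·e_1 = (2.0000, -2.0000, 2.0000, 1.0000).
‖u_2‖ = 3.6056, so e_2 = (0.5547, -0.5547, 0.5547, 0.2774).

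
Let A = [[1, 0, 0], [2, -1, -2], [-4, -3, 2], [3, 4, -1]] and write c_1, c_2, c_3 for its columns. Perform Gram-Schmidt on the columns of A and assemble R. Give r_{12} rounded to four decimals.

c_1 = (1, 2, -4, 3); ‖c_1‖ = 5.4772, so q_1 = (0.1826, 0.3651, -0.7303, 0.5477).
r_{12} = q_1·c_2 = 4.0166.

r_{12} = 4.0166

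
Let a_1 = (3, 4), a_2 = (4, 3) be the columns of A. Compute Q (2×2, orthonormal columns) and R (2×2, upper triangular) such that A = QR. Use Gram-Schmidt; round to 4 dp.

Q = [[0.6000, 0.8000], [0.8000, -0.6000]], R = [[5.0000, 4.8000], [0.0000, 1.4000]]

e_1 = a_1/‖a_1‖ = (3, 4)/5.0000 = (0.6000, 0.8000).
r_{12} = e_1·a_2 = 4.8000.
u_2 = a_2 − 4.8000·e_1 = (1.1200, -0.8400).
‖u_2‖ = 1.4000, so e_2 = (0.8000, -0.6000).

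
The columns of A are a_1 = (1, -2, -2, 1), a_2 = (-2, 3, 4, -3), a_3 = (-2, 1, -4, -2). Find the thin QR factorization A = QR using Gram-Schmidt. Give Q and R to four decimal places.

Q = [[0.3162, -0.0725, -0.4381], [-0.6325, -0.5804, 0.3526], [-0.6325, 0.1451, -0.7479], [0.3162, -0.7980, -0.3526]], R = [[3.1623, -6.0083, 0.6325], [0.0000, 1.3784, 0.5804], [0.0000, 0.0000, 4.9258]]

a_1 = (1, -2, -2, 1); ‖a_1‖ = 3.1623, so e_1 = (0.3162, -0.6325, -0.6325, 0.3162).
e_1·a_2 = 0.3162·(-2) + (-0.6325)·3 + (-0.6325)·4 + 0.3162·(-3) = -6.0083.
u_2 = a_2 + 6.0083·e_1 = (-0.1000, -0.8000, 0.2000, -1.1000).
‖u_2‖ = 1.3784, so e_2 = (-0.0725, -0.5804, 0.1451, -0.7980).
e_1·a_3 = 0.3162·(-2) + (-0.6325)·1 + (-0.6325)·(-4) + 0.3162·(-2) = 0.6325; e_2·a_3 = (-0.0725)·(-2) + (-0.5804)·1 + 0.1451·(-4) + (-0.7980)·(-2) = 0.5804.
u_3 = a_3 − 0.6325·e_1 − 0.5804·e_2 = (-2.1579, 1.7368, -3.6842, -1.7368).
‖u_3‖ = 4.9258, so e_3 = (-0.4381, 0.3526, -0.7479, -0.3526).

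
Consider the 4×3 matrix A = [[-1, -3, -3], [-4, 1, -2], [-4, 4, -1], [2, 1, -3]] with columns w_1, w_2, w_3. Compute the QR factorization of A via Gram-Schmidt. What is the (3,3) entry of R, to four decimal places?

r_{33} = 4.4916

e_1 = w_1/‖w_1‖ = (-1, -4, -4, 2)/6.0828 = (-0.1644, -0.6576, -0.6576, 0.3288).
r_{12} = e_1·w_2 = -2.4660.
u_2 = w_2 + 2.4660·e_1 = (-3.4054, -0.6216, 2.3784, 1.8108).
‖u_2‖ = 4.5737, so e_2 = (-0.7446, -0.1359, 0.5200, 0.3959).
r_{13} = e_1·w_3 = 1.4796; r_{23} = e_2·w_3 = 0.7977.
u_3 = w_3 − 1.4796·e_1 − 0.7977·e_2 = (-2.1628, -0.9186, -0.4419, -3.8023).
r_{33} = ‖u_3‖ = 4.4916.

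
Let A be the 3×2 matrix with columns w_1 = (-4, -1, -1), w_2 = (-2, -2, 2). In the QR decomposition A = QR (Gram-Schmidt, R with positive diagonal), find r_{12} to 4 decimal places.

e_1 = w_1/‖w_1‖ = (-4, -1, -1)/4.2426 = (-0.9428, -0.2357, -0.2357).
r_{12} = e_1·w_2 = 1.8856.

r_{12} = 1.8856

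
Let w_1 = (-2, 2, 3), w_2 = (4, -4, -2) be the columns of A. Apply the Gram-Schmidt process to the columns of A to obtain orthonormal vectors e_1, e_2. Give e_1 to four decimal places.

e_1 = (-0.4851, 0.4851, 0.7276)

w_1 = (-2, 2, 3); ‖w_1‖ = 4.1231, so e_1 = (-0.4851, 0.4851, 0.7276).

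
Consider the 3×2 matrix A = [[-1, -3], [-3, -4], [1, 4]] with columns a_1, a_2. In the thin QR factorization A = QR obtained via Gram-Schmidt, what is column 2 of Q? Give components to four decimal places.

a_1 = (-1, -3, 1); ‖a_1‖ = 3.3166, so e_1 = (-0.3015, -0.9045, 0.3015).
e_1·a_2 = (-0.3015)·(-3) + (-0.9045)·(-4) + 0.3015·4 = 5.7287.
u_2 = a_2 − 5.7287·e_1 = (-1.2727, 1.1818, 2.2727).
‖u_2‖ = 2.8604, so e_2 = (-0.4449, 0.4132, 0.7946).

e_2 = (-0.4449, 0.4132, 0.7946)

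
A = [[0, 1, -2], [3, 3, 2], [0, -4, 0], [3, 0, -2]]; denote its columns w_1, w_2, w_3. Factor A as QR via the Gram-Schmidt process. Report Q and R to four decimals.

e_1 = w_1/‖w_1‖ = (0, 3, 0, 3)/4.2426 = (0.0000, 0.7071, 0.0000, 0.7071).
r_{12} = e_1·w_2 = 2.1213.
u_2 = w_2 − 2.1213·e_1 = (1.0000, 1.5000, -4.0000, -1.5000).
‖u_2‖ = 4.6368, so e_2 = (0.2157, 0.3235, -0.8627, -0.3235).
r_{13} = e_1·w_3 = 0.0000; r_{23} = e_2·w_3 = 0.8627.
u_3 = w_3 + 0.0000·e_1 − 0.8627·e_2 = (-2.1860, 1.7209, 0.7442, -1.7209).
‖u_3‖ = 3.3550, so e_3 = (-0.6516, 0.5129, 0.2218, -0.5129).

Q = [[0.0000, 0.2157, -0.6516], [0.7071, 0.3235, 0.5129], [0.0000, -0.8627, 0.2218], [0.7071, -0.3235, -0.5129]], R = [[4.2426, 2.1213, 0.0000], [0.0000, 4.6368, 0.8627], [0.0000, 0.0000, 3.3550]]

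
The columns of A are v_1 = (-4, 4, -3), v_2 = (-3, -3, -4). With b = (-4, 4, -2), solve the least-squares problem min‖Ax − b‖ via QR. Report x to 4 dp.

x = (0.9568, -0.1024)

v_1 = (-4, 4, -3); ‖v_1‖ = 6.4031, so e_1 = (-0.6247, 0.6247, -0.4685).
e_1·v_2 = (-0.6247)·(-3) + 0.6247·(-3) + (-0.4685)·(-4) = 1.8741.
u_2 = v_2 − 1.8741·e_1 = (-1.8293, -4.1707, -3.1220).
‖u_2‖ = 5.5216, so e_2 = (-0.3313, -0.7554, -0.5654).
Qᵀb = (5.9346, -0.5654).
Back-substitute: x_2 = -0.5654/5.5216 = -0.1024.
x_1 = (5.9346 − 1.8741·(-0.1024))/6.4031 = 0.9568.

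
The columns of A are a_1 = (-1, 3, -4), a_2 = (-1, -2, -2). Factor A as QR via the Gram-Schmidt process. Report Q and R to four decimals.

a_1 = (-1, 3, -4); ‖a_1‖ = 5.0990, so q_1 = (-0.1961, 0.5883, -0.7845).
q_1·a_2 = (-0.1961)·(-1) + 0.5883·(-2) + (-0.7845)·(-2) = 0.5883.
u_2 = a_2 − 0.5883·q_1 = (-0.8846, -2.3462, -1.5385).
‖u_2‖ = 2.9417, so q_2 = (-0.3007, -0.7975, -0.5230).

Q = [[-0.1961, -0.3007], [0.5883, -0.7975], [-0.7845, -0.5230]], R = [[5.0990, 0.5883], [0.0000, 2.9417]]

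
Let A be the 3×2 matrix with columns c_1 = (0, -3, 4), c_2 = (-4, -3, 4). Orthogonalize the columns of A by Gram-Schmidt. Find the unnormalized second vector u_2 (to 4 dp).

c_1 = (0, -3, 4); ‖c_1‖ = 5.0000, so q_1 = (0.0000, -0.6000, 0.8000).
q_1·c_2 = 0.0000·(-4) + (-0.6000)·(-3) + 0.8000·4 = 5.0000.
u_2 = c_2 − 5.0000·q_1 = (-4.0000, 0.0000, 0.0000).

u_2 = (-4.0000, 0.0000, 0.0000)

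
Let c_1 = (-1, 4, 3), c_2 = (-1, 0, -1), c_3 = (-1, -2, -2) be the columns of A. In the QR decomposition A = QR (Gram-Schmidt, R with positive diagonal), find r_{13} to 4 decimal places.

c_1 = (-1, 4, 3); ‖c_1‖ = 5.0990, so e_1 = (-0.1961, 0.7845, 0.5883).
r_{13} = e_1·c_3 = -2.5495.

r_{13} = -2.5495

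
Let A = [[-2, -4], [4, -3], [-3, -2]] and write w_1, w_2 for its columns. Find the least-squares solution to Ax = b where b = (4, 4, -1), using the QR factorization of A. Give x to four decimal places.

x = (0.4432, -0.9271)

w_1 = (-2, 4, -3); ‖w_1‖ = 5.3852, so e_1 = (-0.3714, 0.7428, -0.5571).
e_1·w_2 = (-0.3714)·(-4) + 0.7428·(-3) + (-0.5571)·(-2) = 0.3714.
u_2 = w_2 − 0.3714·e_1 = (-3.8621, -3.2759, -1.7931).
‖u_2‖ = 5.3723, so e_2 = (-0.7189, -0.6098, -0.3338).
Qᵀb = (2.0426, -4.9808).
Back-substitute: x_2 = -4.9808/5.3723 = -0.9271.
x_1 = (2.0426 − 0.3714·(-0.9271))/5.3852 = 0.4432.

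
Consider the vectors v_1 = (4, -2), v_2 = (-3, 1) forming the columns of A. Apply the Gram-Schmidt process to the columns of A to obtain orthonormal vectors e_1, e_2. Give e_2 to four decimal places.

e_2 = (-0.4472, -0.8944)

v_1 = (4, -2); ‖v_1‖ = 4.4721, so e_1 = (0.8944, -0.4472).
e_1·v_2 = 0.8944·(-3) + (-0.4472)·1 = -3.1305.
u_2 = v_2 + 3.1305·e_1 = (-0.2000, -0.4000).
‖u_2‖ = 0.4472, so e_2 = (-0.4472, -0.8944).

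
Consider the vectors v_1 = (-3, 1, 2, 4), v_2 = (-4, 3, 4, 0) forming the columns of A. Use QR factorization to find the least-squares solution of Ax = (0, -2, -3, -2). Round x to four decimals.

v_1 = (-3, 1, 2, 4); ‖v_1‖ = 5.4772, so q_1 = (-0.5477, 0.1826, 0.3651, 0.7303).
q_1·v_2 = (-0.5477)·(-4) + 0.1826·3 + 0.3651·4 + 0.7303·0 = 4.1992.
u_2 = v_2 − 4.1992·q_1 = (-1.7000, 2.2333, 2.4667, -3.0667).
‖u_2‖ = 4.8339, so q_2 = (-0.3517, 0.4620, 0.5103, -0.6344).
Qᵀb = (-2.9212, -1.1861).
Back-substitute: x_2 = -1.1861/4.8339 = -0.2454.
x_1 = (-2.9212 − 4.1992·(-0.2454))/5.4772 = -0.3452.

x = (-0.3452, -0.2454)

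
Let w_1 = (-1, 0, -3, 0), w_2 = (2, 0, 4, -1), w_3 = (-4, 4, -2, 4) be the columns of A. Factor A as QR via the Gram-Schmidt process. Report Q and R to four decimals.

q_1 = w_1/‖w_1‖ = (-1, 0, -3, 0)/3.1623 = (-0.3162, 0.0000, -0.9487, 0.0000).
r_{12} = q_1·w_2 = -4.4272.
u_2 = w_2 + 4.4272·q_1 = (0.6000, 0.0000, -0.2000, -1.0000).
‖u_2‖ = 1.1832, so q_2 = (0.5071, 0.0000, -0.1690, -0.8452).
r_{13} = q_1·w_3 = 3.1623; r_{23} = q_2·w_3 = -5.0709.
u_3 = w_3 − 3.1623·q_1 + 5.0709·q_2 = (-0.4286, 4.0000, 0.1429, -0.2857).
‖u_3‖ = 4.0356, so q_3 = (-0.1062, 0.9912, 0.0354, -0.0708).

Q = [[-0.3162, 0.5071, -0.1062], [0.0000, 0.0000, 0.9912], [-0.9487, -0.1690, 0.0354], [0.0000, -0.8452, -0.0708]], R = [[3.1623, -4.4272, 3.1623], [0.0000, 1.1832, -5.0709], [0.0000, 0.0000, 4.0356]]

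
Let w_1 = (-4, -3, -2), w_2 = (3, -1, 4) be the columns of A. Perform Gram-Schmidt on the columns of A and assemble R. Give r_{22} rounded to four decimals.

r_{22} = 4.0043

w_1 = (-4, -3, -2); ‖w_1‖ = 5.3852, so e_1 = (-0.7428, -0.5571, -0.3714).
e_1·w_2 = (-0.7428)·3 + (-0.5571)·(-1) + (-0.3714)·4 = -3.1568.
u_2 = w_2 + 3.1568·e_1 = (0.6552, -2.7586, 2.8276).
r_{22} = ‖u_2‖ = 4.0043.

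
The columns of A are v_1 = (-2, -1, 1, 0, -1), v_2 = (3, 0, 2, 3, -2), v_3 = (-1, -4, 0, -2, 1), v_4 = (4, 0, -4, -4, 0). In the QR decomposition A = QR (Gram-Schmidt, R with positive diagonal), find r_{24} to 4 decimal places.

r_{24} = -2.2664

v_1 = (-2, -1, 1, 0, -1); ‖v_1‖ = 2.6458, so e_1 = (-0.7559, -0.3780, 0.3780, 0.0000, -0.3780).
e_1·v_2 = (-0.7559)·3 + (-0.3780)·0 + 0.3780·2 + 0.0000·3 + (-0.3780)·(-2) = -0.7559.
u_2 = v_2 + 0.7559·e_1 = (2.4286, -0.2857, 2.2857, 3.0000, -2.2857).
‖u_2‖ = 5.0427, so e_2 = (0.4816, -0.0567, 0.4533, 0.5949, -0.4533).
r_{24} = e_2·v_4 = -2.2664.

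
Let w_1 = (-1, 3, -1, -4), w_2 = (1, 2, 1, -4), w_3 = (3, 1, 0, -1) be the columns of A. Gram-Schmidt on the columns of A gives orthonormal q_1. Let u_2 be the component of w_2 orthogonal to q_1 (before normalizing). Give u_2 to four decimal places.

q_1 = w_1/‖w_1‖ = (-1, 3, -1, -4)/5.1962 = (-0.1925, 0.5774, -0.1925, -0.7698).
r_{12} = q_1·w_2 = 3.8490.
u_2 = w_2 − 3.8490·q_1 = (1.7407, -0.2222, 1.7407, -1.0370).

u_2 = (1.7407, -0.2222, 1.7407, -1.0370)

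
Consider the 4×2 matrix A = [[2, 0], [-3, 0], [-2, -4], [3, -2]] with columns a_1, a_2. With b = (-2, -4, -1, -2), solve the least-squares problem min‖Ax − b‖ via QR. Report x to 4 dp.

x = (0.1240, 0.3876)

a_1 = (2, -3, -2, 3); ‖a_1‖ = 5.0990, so e_1 = (0.3922, -0.5883, -0.3922, 0.5883).
e_1·a_2 = 0.3922·0 + (-0.5883)·0 + (-0.3922)·(-4) + 0.5883·(-2) = 0.3922.
u_2 = a_2 − 0.3922·e_1 = (-0.1538, 0.2308, -3.8462, -2.2308).
‖u_2‖ = 4.4549, so e_2 = (-0.0345, 0.0518, -0.8634, -0.5007).
Qᵀb = (0.7845, 1.7267).
Back-substitute: x_2 = 1.7267/4.4549 = 0.3876.
x_1 = (0.7845 − 0.3922·0.3876)/5.0990 = 0.1240.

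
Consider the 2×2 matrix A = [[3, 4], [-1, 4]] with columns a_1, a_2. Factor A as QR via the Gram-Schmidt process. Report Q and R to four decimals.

Q = [[0.9487, 0.3162], [-0.3162, 0.9487]], R = [[3.1623, 2.5298], [0.0000, 5.0596]]

a_1 = (3, -1); ‖a_1‖ = 3.1623, so q_1 = (0.9487, -0.3162).
q_1·a_2 = 0.9487·4 + (-0.3162)·4 = 2.5298.
u_2 = a_2 − 2.5298·q_1 = (1.6000, 4.8000).
‖u_2‖ = 5.0596, so q_2 = (0.3162, 0.9487).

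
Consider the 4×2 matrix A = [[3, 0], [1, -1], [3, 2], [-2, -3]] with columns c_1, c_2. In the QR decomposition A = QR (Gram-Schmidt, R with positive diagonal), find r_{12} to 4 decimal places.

c_1 = (3, 1, 3, -2); ‖c_1‖ = 4.7958, so e_1 = (0.6255, 0.2085, 0.6255, -0.4170).
r_{12} = e_1·c_2 = 2.2937.

r_{12} = 2.2937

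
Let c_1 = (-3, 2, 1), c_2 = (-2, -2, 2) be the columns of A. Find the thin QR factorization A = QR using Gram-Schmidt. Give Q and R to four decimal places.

c_1 = (-3, 2, 1); ‖c_1‖ = 3.7417, so q_1 = (-0.8018, 0.5345, 0.2673).
q_1·c_2 = (-0.8018)·(-2) + 0.5345·(-2) + 0.2673·2 = 1.0690.
u_2 = c_2 − 1.0690·q_1 = (-1.1429, -2.5714, 1.7143).
‖u_2‖ = 3.2950, so q_2 = (-0.3468, -0.7804, 0.5203).

Q = [[-0.8018, -0.3468], [0.5345, -0.7804], [0.2673, 0.5203]], R = [[3.7417, 1.0690], [0.0000, 3.2950]]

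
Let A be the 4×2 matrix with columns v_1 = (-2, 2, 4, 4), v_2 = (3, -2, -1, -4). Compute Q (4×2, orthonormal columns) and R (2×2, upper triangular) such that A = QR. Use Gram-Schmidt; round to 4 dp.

Q = [[-0.3162, 0.5477], [0.3162, -0.1826], [0.6325, 0.7303], [0.6325, -0.3651]], R = [[6.3246, -4.7434], [0.0000, 2.7386]]

e_1 = v_1/‖v_1‖ = (-2, 2, 4, 4)/6.3246 = (-0.3162, 0.3162, 0.6325, 0.6325).
r_{12} = e_1·v_2 = -4.7434.
u_2 = v_2 + 4.7434·e_1 = (1.5000, -0.5000, 2.0000, -1.0000).
‖u_2‖ = 2.7386, so e_2 = (0.5477, -0.1826, 0.7303, -0.3651).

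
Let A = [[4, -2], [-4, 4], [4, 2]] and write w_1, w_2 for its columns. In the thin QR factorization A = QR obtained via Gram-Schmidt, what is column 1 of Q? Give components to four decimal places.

q_1 = w_1/‖w_1‖ = (4, -4, 4)/6.9282 = (0.5774, -0.5774, 0.5774).

q_1 = (0.5774, -0.5774, 0.5774)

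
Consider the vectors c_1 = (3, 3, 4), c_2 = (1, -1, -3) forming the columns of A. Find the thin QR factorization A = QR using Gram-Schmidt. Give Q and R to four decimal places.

c_1 = (3, 3, 4); ‖c_1‖ = 5.8310, so q_1 = (0.5145, 0.5145, 0.6860).
q_1·c_2 = 0.5145·1 + 0.5145·(-1) + 0.6860·(-3) = -2.0580.
u_2 = c_2 + 2.0580·q_1 = (2.0588, 0.0588, -1.5882).
‖u_2‖ = 2.6009, so q_2 = (0.7916, 0.0226, -0.6106).

Q = [[0.5145, 0.7916], [0.5145, 0.0226], [0.6860, -0.6106]], R = [[5.8310, -2.0580], [0.0000, 2.6009]]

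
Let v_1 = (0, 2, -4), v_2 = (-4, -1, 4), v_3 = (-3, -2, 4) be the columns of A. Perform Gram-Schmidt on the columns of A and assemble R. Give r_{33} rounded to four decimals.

v_1 = (0, 2, -4); ‖v_1‖ = 4.4721, so q_1 = (0.0000, 0.4472, -0.8944).
q_1·v_2 = 0.0000·(-4) + 0.4472·(-1) + (-0.8944)·4 = -4.0249.
u_2 = v_2 + 4.0249·q_1 = (-4.0000, 0.8000, 0.4000).
‖u_2‖ = 4.0988, so q_2 = (-0.9759, 0.1952, 0.0976).
q_1·v_3 = 0.0000·(-3) + 0.4472·(-2) + (-0.8944)·4 = -4.4721; q_2·v_3 = (-0.9759)·(-3) + 0.1952·(-2) + 0.0976·4 = 2.9277.
u_3 = v_3 + 4.4721·q_1 − 2.9277·q_2 = (-0.1429, -0.5714, -0.2857).
r_{33} = ‖u_3‖ = 0.6547.

r_{33} = 0.6547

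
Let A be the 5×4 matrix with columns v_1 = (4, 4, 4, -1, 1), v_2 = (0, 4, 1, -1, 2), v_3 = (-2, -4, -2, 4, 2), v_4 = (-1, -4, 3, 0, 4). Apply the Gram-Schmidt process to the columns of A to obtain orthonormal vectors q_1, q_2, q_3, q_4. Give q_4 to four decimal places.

q_1 = v_1/‖v_1‖ = (4, 4, 4, -1, 1)/7.0711 = (0.5657, 0.5657, 0.5657, -0.1414, 0.1414).
r_{12} = q_1·v_2 = 3.2527.
u_2 = v_2 − 3.2527·q_1 = (-1.8400, 2.1600, -0.8400, -0.5400, 1.5400).
‖u_2‖ = 3.3793, so q_2 = (-0.5445, 0.6392, -0.2486, -0.1598, 0.4557).
r_{13} = q_1·v_3 = -4.8083; r_{23} = q_2·v_3 = -0.6984.
u_3 = v_3 + 4.8083·q_1 + 0.6984·q_2 = (0.3398, -0.8336, 0.5464, 3.2084, 2.9982).
‖u_3‖ = 4.5158, so q_3 = (0.0752, -0.1846, 0.1210, 0.7105, 0.6639).
r_{14} = q_1·v_4 = -0.5657; r_{24} = q_2·v_4 = -0.9351; r_{34} = q_3·v_4 = 3.6820.
u_4 = v_4 + 0.5657·q_1 + 0.9351·q_2 − 3.6820·q_3 = (-1.4662, -2.4026, 2.6420, -2.8454, 2.0615).
‖u_4‖ = 5.2200, so q_4 = (-0.2809, -0.4603, 0.5061, -0.5451, 0.3949).

q_4 = (-0.2809, -0.4603, 0.5061, -0.5451, 0.3949)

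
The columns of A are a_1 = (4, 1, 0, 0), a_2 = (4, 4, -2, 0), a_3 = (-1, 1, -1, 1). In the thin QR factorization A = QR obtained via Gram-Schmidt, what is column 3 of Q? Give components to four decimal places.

a_1 = (4, 1, 0, 0); ‖a_1‖ = 4.1231, so q_1 = (0.9701, 0.2425, 0.0000, 0.0000).
q_1·a_2 = 0.9701·4 + 0.2425·4 + 0.0000·(-2) + 0.0000·0 = 4.8507.
u_2 = a_2 − 4.8507·q_1 = (-0.7059, 2.8235, -2.0000, 0.0000).
‖u_2‖ = 3.5314, so q_2 = (-0.1999, 0.7996, -0.5664, 0.0000).
q_1·a_3 = 0.9701·(-1) + 0.2425·1 + 0.0000·(-1) + 0.0000·1 = -0.7276; q_2·a_3 = (-0.1999)·(-1) + 0.7996·1 + (-0.5664)·(-1) + 0.0000·1 = 1.5658.
u_3 = a_3 + 0.7276·q_1 − 1.5658·q_2 = (0.0189, -0.0755, -0.1132, 1.0000).
‖u_3‖ = 1.0094, so q_3 = (0.0187, -0.0748, -0.1122, 0.9907).

q_3 = (0.0187, -0.0748, -0.1122, 0.9907)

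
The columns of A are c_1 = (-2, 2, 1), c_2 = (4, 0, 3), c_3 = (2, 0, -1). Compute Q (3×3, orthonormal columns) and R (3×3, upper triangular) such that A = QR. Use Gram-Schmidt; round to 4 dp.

q_1 = c_1/‖c_1‖ = (-2, 2, 1)/3.0000 = (-0.6667, 0.6667, 0.3333).
r_{12} = q_1·c_2 = -1.6667.
u_2 = c_2 + 1.6667·q_1 = (2.8889, 1.1111, 3.5556).
‖u_2‖ = 4.7140, so q_2 = (0.6128, 0.2357, 0.7542).
r_{13} = q_1·c_3 = -1.6667; r_{23} = q_2·c_3 = 0.4714.
u_3 = c_3 + 1.6667·q_1 − 0.4714·q_2 = (0.6000, 1.0000, -0.8000).
‖u_3‖ = 1.4142, so q_3 = (0.4243, 0.7071, -0.5657).

Q = [[-0.6667, 0.6128, 0.4243], [0.6667, 0.2357, 0.7071], [0.3333, 0.7542, -0.5657]], R = [[3.0000, -1.6667, -1.6667], [0.0000, 4.7140, 0.4714], [0.0000, 0.0000, 1.4142]]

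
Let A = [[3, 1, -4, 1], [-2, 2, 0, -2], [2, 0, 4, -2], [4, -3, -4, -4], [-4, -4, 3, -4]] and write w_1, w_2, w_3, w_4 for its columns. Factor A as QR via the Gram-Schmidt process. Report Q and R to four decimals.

w_1 = (3, -2, 2, 4, -4); ‖w_1‖ = 7.0000, so q_1 = (0.4286, -0.2857, 0.2857, 0.5714, -0.5714).
q_1·w_2 = 0.4286·1 + (-0.2857)·2 + 0.2857·0 + 0.5714·(-3) + (-0.5714)·(-4) = 0.4286.
u_2 = w_2 − 0.4286·q_1 = (0.8163, 2.1224, -0.1224, -3.2449, -3.7551).
‖u_2‖ = 5.4604, so q_2 = (0.1495, 0.3887, -0.0224, -0.5943, -0.6877).
q_1·w_3 = 0.4286·(-4) + (-0.2857)·0 + 0.2857·4 + 0.5714·(-4) + (-0.5714)·3 = -4.5714; q_2·w_3 = 0.1495·(-4) + 0.3887·0 + (-0.0224)·4 + (-0.5943)·(-4) + (-0.6877)·3 = -0.3737.
u_3 = w_3 + 4.5714·q_1 + 0.3737·q_2 = (-1.9849, -1.1608, 5.2977, -1.6099, 0.1307).
‖u_3‖ = 5.9969, so q_3 = (-0.3310, -0.1936, 0.8834, -0.2684, 0.0218).
q_1·w_4 = 0.4286·1 + (-0.2857)·(-2) + 0.2857·(-2) + 0.5714·(-4) + (-0.5714)·(-4) = 0.4286; q_2·w_4 = 0.1495·1 + 0.3887·(-2) + (-0.0224)·(-2) + (-0.5943)·(-4) + (-0.6877)·(-4) = 4.5448; q_3·w_4 = (-0.3310)·1 + (-0.1936)·(-2) + 0.8834·(-2) + (-0.2684)·(-4) + 0.0218·(-4) = -0.7241.
u_4 = w_4 − 0.4286·q_1 − 4.5448·q_2 + 0.7241·q_3 = (-0.1028, -3.7842, -1.3809, -1.7385, -0.6139).
‖u_4‖ = 4.4314, so q_4 = (-0.0232, -0.8540, -0.3116, -0.3923, -0.1385).

Q = [[0.4286, 0.1495, -0.3310, -0.0232], [-0.2857, 0.3887, -0.1936, -0.8540], [0.2857, -0.0224, 0.8834, -0.3116], [0.5714, -0.5943, -0.2684, -0.3923], [-0.5714, -0.6877, 0.0218, -0.1385]], R = [[7.0000, 0.4286, -4.5714, 0.4286], [0.0000, 5.4604, -0.3737, 4.5448], [0.0000, 0.0000, 5.9969, -0.7241], [0.0000, 0.0000, 0.0000, 4.4314]]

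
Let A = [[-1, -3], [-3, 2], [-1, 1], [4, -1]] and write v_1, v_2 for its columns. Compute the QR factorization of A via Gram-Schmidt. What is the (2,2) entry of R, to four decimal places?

r_{22} = 3.5538

e_1 = v_1/‖v_1‖ = (-1, -3, -1, 4)/5.1962 = (-0.1925, -0.5774, -0.1925, 0.7698).
r_{12} = e_1·v_2 = -1.5396.
u_2 = v_2 + 1.5396·e_1 = (-3.2963, 1.1111, 0.7037, 0.1852).
r_{22} = ‖u_2‖ = 3.5538.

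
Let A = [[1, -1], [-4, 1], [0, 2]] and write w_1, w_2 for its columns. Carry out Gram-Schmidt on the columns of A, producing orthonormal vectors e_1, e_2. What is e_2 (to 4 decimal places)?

e_2 = (-0.3317, -0.0829, 0.9397)

e_1 = w_1/‖w_1‖ = (1, -4, 0)/4.1231 = (0.2425, -0.9701, 0.0000).
r_{12} = e_1·w_2 = -1.2127.
u_2 = w_2 + 1.2127·e_1 = (-0.7059, -0.1765, 2.0000).
‖u_2‖ = 2.1282, so e_2 = (-0.3317, -0.0829, 0.9397).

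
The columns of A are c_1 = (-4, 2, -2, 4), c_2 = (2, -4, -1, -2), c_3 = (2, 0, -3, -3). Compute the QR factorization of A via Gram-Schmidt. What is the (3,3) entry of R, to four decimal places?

r_{33} = 3.8630

c_1 = (-4, 2, -2, 4); ‖c_1‖ = 6.3246, so q_1 = (-0.6325, 0.3162, -0.3162, 0.6325).
q_1·c_2 = (-0.6325)·2 + 0.3162·(-4) + (-0.3162)·(-1) + 0.6325·(-2) = -3.4785.
u_2 = c_2 + 3.4785·q_1 = (-0.2000, -2.9000, -2.1000, 0.2000).
‖u_2‖ = 3.5917, so q_2 = (-0.0557, -0.8074, -0.5847, 0.0557).
q_1·c_3 = (-0.6325)·2 + 0.3162·0 + (-0.3162)·(-3) + 0.6325·(-3) = -2.2136; q_2·c_3 = (-0.0557)·2 + (-0.8074)·0 + (-0.5847)·(-3) + 0.0557·(-3) = 1.4756.
u_3 = c_3 + 2.2136·q_1 − 1.4756·q_2 = (0.6822, 1.8915, -2.8372, -1.6822).
r_{33} = ‖u_3‖ = 3.8630.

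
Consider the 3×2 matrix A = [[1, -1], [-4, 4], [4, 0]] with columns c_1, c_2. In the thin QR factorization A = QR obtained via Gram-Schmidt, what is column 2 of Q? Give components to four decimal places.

e_1 = c_1/‖c_1‖ = (1, -4, 4)/5.7446 = (0.1741, -0.6963, 0.6963).
r_{12} = e_1·c_2 = -2.9593.
u_2 = c_2 + 2.9593·e_1 = (-0.4848, 1.9394, 2.0606).
‖u_2‖ = 2.8710, so e_2 = (-0.1689, 0.6755, 0.7177).

e_2 = (-0.1689, 0.6755, 0.7177)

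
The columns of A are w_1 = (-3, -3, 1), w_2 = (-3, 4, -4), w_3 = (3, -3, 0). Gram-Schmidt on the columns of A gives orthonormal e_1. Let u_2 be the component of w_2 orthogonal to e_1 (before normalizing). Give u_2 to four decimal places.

w_1 = (-3, -3, 1); ‖w_1‖ = 4.3589, so e_1 = (-0.6882, -0.6882, 0.2294).
e_1·w_2 = (-0.6882)·(-3) + (-0.6882)·4 + 0.2294·(-4) = -1.6059.
u_2 = w_2 + 1.6059·e_1 = (-4.1053, 2.8947, -3.6316).

u_2 = (-4.1053, 2.8947, -3.6316)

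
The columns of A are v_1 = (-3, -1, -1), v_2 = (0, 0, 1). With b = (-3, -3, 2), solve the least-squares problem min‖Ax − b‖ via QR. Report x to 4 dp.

x = (1.2000, 3.2000)

e_1 = v_1/‖v_1‖ = (-3, -1, -1)/3.3166 = (-0.9045, -0.3015, -0.3015).
r_{12} = e_1·v_2 = -0.3015.
u_2 = v_2 + 0.3015·e_1 = (-0.2727, -0.0909, 0.9091).
‖u_2‖ = 0.9535, so e_2 = (-0.2860, -0.0953, 0.9535).
Qᵀb = (3.0151, 3.0511).
Back-substitute: x_2 = 3.0511/0.9535 = 3.2000.
x_1 = (3.0151 + 0.3015·3.2000)/3.3166 = 1.2000.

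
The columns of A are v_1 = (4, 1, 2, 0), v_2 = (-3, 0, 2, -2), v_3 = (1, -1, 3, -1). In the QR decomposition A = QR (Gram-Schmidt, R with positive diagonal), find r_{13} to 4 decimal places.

r_{13} = 1.9640

q_1 = v_1/‖v_1‖ = (4, 1, 2, 0)/4.5826 = (0.8729, 0.2182, 0.4364, 0.0000).
r_{13} = q_1·v_3 = 1.9640.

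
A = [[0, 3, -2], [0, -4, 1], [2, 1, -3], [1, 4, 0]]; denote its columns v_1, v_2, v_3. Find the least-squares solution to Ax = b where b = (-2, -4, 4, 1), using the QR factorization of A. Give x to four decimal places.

q_1 = v_1/‖v_1‖ = (0, 0, 2, 1)/2.2361 = (0.0000, 0.0000, 0.8944, 0.4472).
r_{12} = q_1·v_2 = 2.6833.
u_2 = v_2 − 2.6833·q_1 = (3.0000, -4.0000, -1.4000, 2.8000).
‖u_2‖ = 5.8992, so q_2 = (0.5085, -0.6781, -0.2373, 0.4746).
r_{13} = q_1·v_3 = -2.6833; r_{23} = q_2·v_3 = -0.9832.
u_3 = v_3 + 2.6833·q_1 + 0.9832·q_2 = (-1.5000, 0.3333, -0.8333, 1.6667).
‖u_3‖ = 2.4152, so q_3 = (-0.6211, 0.1380, -0.3450, 0.6901).
Qᵀb = (4.0249, 1.2205, 0.0000).
Back-substitute: x_3 = 0.0000/2.4152 = 0.0000.
x_2 = (1.2205 + 0.9832·0.0000)/5.8992 = 0.2069.
x_1 = (4.0249 − 2.6833·0.2069 + 2.6833·0.0000)/2.2361 = 1.5517.

x = (1.5517, 0.2069, 0.0000)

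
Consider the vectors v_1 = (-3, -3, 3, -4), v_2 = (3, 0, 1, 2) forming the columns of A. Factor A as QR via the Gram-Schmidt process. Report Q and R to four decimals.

Q = [[-0.4575, 0.6584], [-0.4575, -0.3179], [0.4575, 0.6433], [-0.6100, 0.2271]], R = [[6.5574, -2.1350], [0.0000, 3.0728]]

v_1 = (-3, -3, 3, -4); ‖v_1‖ = 6.5574, so q_1 = (-0.4575, -0.4575, 0.4575, -0.6100).
q_1·v_2 = (-0.4575)·3 + (-0.4575)·0 + 0.4575·1 + (-0.6100)·2 = -2.1350.
u_2 = v_2 + 2.1350·q_1 = (2.0233, -0.9767, 1.9767, 0.6977).
‖u_2‖ = 3.0728, so q_2 = (0.6584, -0.3179, 0.6433, 0.2271).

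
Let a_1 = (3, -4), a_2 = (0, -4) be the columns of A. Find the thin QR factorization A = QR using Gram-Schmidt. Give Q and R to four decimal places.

Q = [[0.6000, -0.8000], [-0.8000, -0.6000]], R = [[5.0000, 3.2000], [0.0000, 2.4000]]

q_1 = a_1/‖a_1‖ = (3, -4)/5.0000 = (0.6000, -0.8000).
r_{12} = q_1·a_2 = 3.2000.
u_2 = a_2 − 3.2000·q_1 = (-1.9200, -1.4400).
‖u_2‖ = 2.4000, so q_2 = (-0.8000, -0.6000).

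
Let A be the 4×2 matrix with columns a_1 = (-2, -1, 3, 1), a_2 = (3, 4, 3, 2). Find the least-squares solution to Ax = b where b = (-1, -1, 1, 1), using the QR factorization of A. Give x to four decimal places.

a_1 = (-2, -1, 3, 1); ‖a_1‖ = 3.8730, so e_1 = (-0.5164, -0.2582, 0.7746, 0.2582).
e_1·a_2 = (-0.5164)·3 + (-0.2582)·4 + 0.7746·3 + 0.2582·2 = 0.2582.
u_2 = a_2 − 0.2582·e_1 = (3.1333, 4.0667, 2.8000, 1.9333).
‖u_2‖ = 6.1590, so e_2 = (0.5087, 0.6603, 0.4546, 0.3139).
Qᵀb = (1.8074, -0.4005).
Back-substitute: x_2 = -0.4005/6.1590 = -0.0650.
x_1 = (1.8074 − 0.2582·(-0.0650))/3.8730 = 0.4710.

x = (0.4710, -0.0650)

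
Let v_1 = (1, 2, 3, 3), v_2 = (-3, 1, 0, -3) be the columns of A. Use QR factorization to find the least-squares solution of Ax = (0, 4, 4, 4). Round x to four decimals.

x = (1.5668, 0.4036)

v_1 = (1, 2, 3, 3); ‖v_1‖ = 4.7958, so e_1 = (0.2085, 0.4170, 0.6255, 0.6255).
e_1·v_2 = 0.2085·(-3) + 0.4170·1 + 0.6255·0 + 0.6255·(-3) = -2.0851.
u_2 = v_2 + 2.0851·e_1 = (-2.5652, 1.8696, 1.3043, -1.6957).
‖u_2‖ = 3.8278, so e_2 = (-0.6702, 0.4884, 0.3408, -0.4430).
Qᵀb = (6.6725, 1.5448).
Back-substitute: x_2 = 1.5448/3.8278 = 0.4036.
x_1 = (6.6725 + 2.0851·0.4036)/4.7958 = 1.5668.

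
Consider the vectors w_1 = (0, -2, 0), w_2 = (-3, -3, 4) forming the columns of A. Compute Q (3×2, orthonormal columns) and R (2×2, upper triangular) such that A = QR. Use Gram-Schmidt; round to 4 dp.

Q = [[0.0000, -0.6000], [-1.0000, 0.0000], [0.0000, 0.8000]], R = [[2.0000, 3.0000], [0.0000, 5.0000]]

w_1 = (0, -2, 0); ‖w_1‖ = 2.0000, so e_1 = (0.0000, -1.0000, 0.0000).
e_1·w_2 = 0.0000·(-3) + (-1.0000)·(-3) + 0.0000·4 = 3.0000.
u_2 = w_2 − 3.0000·e_1 = (-3.0000, 0.0000, 4.0000).
‖u_2‖ = 5.0000, so e_2 = (-0.6000, 0.0000, 0.8000).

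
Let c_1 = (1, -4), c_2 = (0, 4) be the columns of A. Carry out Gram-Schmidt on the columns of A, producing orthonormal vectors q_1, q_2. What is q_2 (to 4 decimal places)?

q_1 = c_1/‖c_1‖ = (1, -4)/4.1231 = (0.2425, -0.9701).
r_{12} = q_1·c_2 = -3.8806.
u_2 = c_2 + 3.8806·q_1 = (0.9412, 0.2353).
‖u_2‖ = 0.9701, so q_2 = (0.9701, 0.2425).

q_2 = (0.9701, 0.2425)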